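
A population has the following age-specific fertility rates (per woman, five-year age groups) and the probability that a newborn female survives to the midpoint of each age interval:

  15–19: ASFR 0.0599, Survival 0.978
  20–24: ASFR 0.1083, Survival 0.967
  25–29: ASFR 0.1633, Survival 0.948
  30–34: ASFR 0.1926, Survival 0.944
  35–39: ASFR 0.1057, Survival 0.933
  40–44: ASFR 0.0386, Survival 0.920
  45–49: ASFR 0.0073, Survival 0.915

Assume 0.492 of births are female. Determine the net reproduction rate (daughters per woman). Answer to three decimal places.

Proportion female at birth = 0.492.
Each age group contributes 5 × ASFR × survival:
  15–19: 5 × 0.0599 × 0.978 = 0.29291
  20–24: 5 × 0.1083 × 0.967 = 0.52363
  25–29: 5 × 0.1633 × 0.948 = 0.77404
  30–34: 5 × 0.1926 × 0.944 = 0.90907
  35–39: 5 × 0.1057 × 0.933 = 0.49309
  40–44: 5 × 0.0386 × 0.920 = 0.17756
  45–49: 5 × 0.0073 × 0.915 = 0.03340
Sum = 3.20370
NRR = 0.492 × 3.20370 = 1.57622

1.576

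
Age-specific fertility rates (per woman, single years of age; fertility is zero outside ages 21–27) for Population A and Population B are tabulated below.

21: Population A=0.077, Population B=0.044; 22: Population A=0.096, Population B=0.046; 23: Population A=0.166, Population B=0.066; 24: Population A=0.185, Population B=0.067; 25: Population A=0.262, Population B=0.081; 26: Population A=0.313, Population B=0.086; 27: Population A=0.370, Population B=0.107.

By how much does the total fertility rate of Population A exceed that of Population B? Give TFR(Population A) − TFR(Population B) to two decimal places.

Population A:
  Sum of ASFRs = 0.077 + 0.096 + 0.166 + 0.185 + 0.262 + 0.313 + 0.370 = 1.469
  TFR = 1.469
Population B:
  Sum of ASFRs = 0.044 + 0.046 + 0.066 + 0.067 + 0.081 + 0.086 + 0.107 = 0.497
  TFR = 0.497
Difference = 1.469 − 0.497 = 0.972

0.97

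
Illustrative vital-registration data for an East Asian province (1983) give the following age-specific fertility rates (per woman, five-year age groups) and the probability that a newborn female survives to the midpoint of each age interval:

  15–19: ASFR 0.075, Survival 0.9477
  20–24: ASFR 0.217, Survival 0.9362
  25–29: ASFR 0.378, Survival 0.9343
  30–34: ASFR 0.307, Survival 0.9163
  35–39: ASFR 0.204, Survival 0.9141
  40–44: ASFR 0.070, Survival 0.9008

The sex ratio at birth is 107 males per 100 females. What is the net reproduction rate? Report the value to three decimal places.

Proportion female at birth = 100 / (100 + 107) = 0.48309.
Per-age-group product (5 × ASFR × survival probability):
  15–19: 5 × 0.075 × 0.9477 = 0.35539
  20–24: 5 × 0.217 × 0.9362 = 1.01578
  25–29: 5 × 0.378 × 0.9343 = 1.76583
  30–34: 5 × 0.307 × 0.9163 = 1.40652
  35–39: 5 × 0.204 × 0.9141 = 0.93238
  40–44: 5 × 0.070 × 0.9008 = 0.31528
Sum = 5.79118
NRR = 0.48309 × 5.79118 = 2.79766
An NRR exceeding 1 indicates intrinsic growth under these rates.

2.798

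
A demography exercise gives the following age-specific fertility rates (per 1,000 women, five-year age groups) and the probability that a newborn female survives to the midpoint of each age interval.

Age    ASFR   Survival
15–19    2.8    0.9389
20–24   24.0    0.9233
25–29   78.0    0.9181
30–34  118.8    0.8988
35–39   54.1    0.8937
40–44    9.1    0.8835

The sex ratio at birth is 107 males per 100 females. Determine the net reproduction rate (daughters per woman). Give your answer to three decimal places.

Proportion female at birth = 100 / (100 + 107) = 0.48309.
Weighting each age-specific rate by interval width and survival:
  15–19: 5 × 2.8/1000 × 0.9389 = 0.01314
  20–24: 5 × 24.0/1000 × 0.9233 = 0.11080
  25–29: 5 × 78.0/1000 × 0.9181 = 0.35806
  30–34: 5 × 118.8/1000 × 0.8988 = 0.53389
  35–39: 5 × 54.1/1000 × 0.8937 = 0.24175
  40–44: 5 × 9.1/1000 × 0.8835 = 0.04020
Sum = 1.29784
NRR = 0.48309 × 1.29784 = 0.62697
An NRR under 1 implies long-run decline under these rates.

0.627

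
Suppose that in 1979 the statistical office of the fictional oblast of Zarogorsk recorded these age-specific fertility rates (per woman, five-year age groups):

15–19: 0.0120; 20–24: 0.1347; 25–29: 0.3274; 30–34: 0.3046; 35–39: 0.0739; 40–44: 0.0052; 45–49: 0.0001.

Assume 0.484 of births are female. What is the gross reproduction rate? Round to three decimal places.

2.076

Proportion female at birth = 0.484.
Sum of ASFRs = 0.0120 + 0.1347 + 0.3274 + 0.3046 + 0.0739 + 0.0052 + 0.0001 = 0.8579
TFR = 5 × 0.8579 = 4.2895
GRR = 0.484 × 4.2895 = 2.07612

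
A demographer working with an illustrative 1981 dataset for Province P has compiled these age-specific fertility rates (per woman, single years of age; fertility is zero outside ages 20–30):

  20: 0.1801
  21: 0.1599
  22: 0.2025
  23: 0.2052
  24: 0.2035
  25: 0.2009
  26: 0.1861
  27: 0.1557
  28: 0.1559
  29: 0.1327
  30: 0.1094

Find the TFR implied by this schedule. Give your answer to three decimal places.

Sum of ASFRs = 0.1801 + 0.1599 + 0.2025 + 0.2052 + 0.2035 + 0.2009 + 0.1861 + 0.1557 + 0.1559 + 0.1327 + 0.1094 = 1.8919
TFR = 1.8919

1.892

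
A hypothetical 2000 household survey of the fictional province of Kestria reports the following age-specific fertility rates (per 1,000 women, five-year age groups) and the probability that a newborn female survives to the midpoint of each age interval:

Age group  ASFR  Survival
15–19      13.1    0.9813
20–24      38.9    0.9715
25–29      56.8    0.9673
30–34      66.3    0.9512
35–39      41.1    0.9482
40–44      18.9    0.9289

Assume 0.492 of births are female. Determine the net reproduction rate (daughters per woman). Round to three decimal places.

Proportion female at birth = 0.492.
Per-age-group product (5 × ASFR × survival probability):
  15–19: 5 × 13.1/1000 × 0.9813 = 0.06428
  20–24: 5 × 38.9/1000 × 0.9715 = 0.18896
  25–29: 5 × 56.8/1000 × 0.9673 = 0.27471
  30–34: 5 × 66.3/1000 × 0.9512 = 0.31532
  35–39: 5 × 41.1/1000 × 0.9482 = 0.19486
  40–44: 5 × 18.9/1000 × 0.9289 = 0.08778
Sum = 1.12591
NRR = 0.492 × 1.12591 = 0.55395
With NRR below 1 the population is below replacement fertility.

0.554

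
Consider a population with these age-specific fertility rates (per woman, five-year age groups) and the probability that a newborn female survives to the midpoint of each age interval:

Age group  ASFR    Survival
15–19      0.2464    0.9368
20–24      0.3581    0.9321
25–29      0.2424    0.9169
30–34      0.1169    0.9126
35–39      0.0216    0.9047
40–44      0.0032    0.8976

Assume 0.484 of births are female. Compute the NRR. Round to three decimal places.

Proportion female at birth = 0.484.
Weighting each age-specific rate by interval width and survival:
  15–19: 5 × 0.2464 × 0.9368 = 1.15414
  20–24: 5 × 0.3581 × 0.9321 = 1.66893
  25–29: 5 × 0.2424 × 0.9169 = 1.11128
  30–34: 5 × 0.1169 × 0.9126 = 0.53341
  35–39: 5 × 0.0216 × 0.9047 = 0.09771
  40–44: 5 × 0.0032 × 0.8976 = 0.01436
Sum = 4.57983
NRR = 0.484 × 4.57983 = 2.21664
With NRR above 1 the population is above replacement fertility.

2.217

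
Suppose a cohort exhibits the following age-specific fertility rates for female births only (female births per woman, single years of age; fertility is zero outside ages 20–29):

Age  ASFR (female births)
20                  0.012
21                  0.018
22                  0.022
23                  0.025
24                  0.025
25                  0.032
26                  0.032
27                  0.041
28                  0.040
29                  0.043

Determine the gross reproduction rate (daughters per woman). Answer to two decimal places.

0.29

Sum of female ASFRs = 0.012 + 0.018 + 0.022 + 0.025 + 0.025 + 0.032 + 0.032 + 0.041 + 0.040 + 0.043 = 0.290
GRR = 0.29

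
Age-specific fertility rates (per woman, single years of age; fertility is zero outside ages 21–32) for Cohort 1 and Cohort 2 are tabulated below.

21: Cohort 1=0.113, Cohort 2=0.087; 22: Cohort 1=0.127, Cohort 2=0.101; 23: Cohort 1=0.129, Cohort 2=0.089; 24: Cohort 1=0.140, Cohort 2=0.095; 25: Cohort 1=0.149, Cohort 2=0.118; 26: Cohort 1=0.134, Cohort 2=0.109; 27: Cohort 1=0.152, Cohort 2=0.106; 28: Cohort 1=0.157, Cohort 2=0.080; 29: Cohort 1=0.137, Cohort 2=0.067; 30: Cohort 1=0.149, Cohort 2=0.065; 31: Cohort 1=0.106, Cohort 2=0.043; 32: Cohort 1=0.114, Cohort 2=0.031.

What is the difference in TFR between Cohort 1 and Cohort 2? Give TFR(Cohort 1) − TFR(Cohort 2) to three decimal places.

Cohort 1:
  Sum of ASFRs = 0.113 + 0.127 + 0.129 + 0.140 + 0.149 + 0.134 + 0.152 + 0.157 + 0.137 + 0.149 + 0.106 + 0.114 = 1.607
  TFR = 1.607
Cohort 2:
  Sum of ASFRs = 0.087 + 0.101 + 0.089 + 0.095 + 0.118 + 0.109 + 0.106 + 0.080 + 0.067 + 0.065 + 0.043 + 0.031 = 0.991
  TFR = 0.991
Difference = 1.607 − 0.991 = 0.616

0.616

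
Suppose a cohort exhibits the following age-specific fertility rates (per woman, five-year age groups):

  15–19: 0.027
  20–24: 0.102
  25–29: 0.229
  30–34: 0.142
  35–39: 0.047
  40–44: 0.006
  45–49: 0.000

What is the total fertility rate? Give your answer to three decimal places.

2.765

Sum of ASFRs = 0.027 + 0.102 + 0.229 + 0.142 + 0.047 + 0.006 + 0.000 = 0.553
TFR = 5 × 0.553 = 2.765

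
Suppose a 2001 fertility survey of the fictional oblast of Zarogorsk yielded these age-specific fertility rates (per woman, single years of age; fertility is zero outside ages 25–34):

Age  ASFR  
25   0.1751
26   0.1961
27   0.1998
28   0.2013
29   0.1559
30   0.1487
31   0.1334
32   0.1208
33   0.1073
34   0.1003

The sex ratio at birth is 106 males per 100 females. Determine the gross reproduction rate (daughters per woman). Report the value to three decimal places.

Proportion female at birth = 100 / (100 + 106) = 0.48544.
Sum of ASFRs = 0.1751 + 0.1961 + 0.1998 + 0.2013 + 0.1559 + 0.1487 + 0.1334 + 0.1208 + 0.1073 + 0.1003 = 1.5387
TFR = 1.5387
GRR = 0.48544 × 1.5387 = 0.74695

0.747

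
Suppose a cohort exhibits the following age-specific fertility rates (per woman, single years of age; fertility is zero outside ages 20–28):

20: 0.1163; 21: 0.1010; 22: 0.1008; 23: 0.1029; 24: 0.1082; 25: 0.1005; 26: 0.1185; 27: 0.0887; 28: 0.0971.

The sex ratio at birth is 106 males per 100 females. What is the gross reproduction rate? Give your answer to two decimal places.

0.45

Proportion female at birth = 100 / (100 + 106) = 0.48544.
Sum of ASFRs = 0.1163 + 0.1010 + 0.1008 + 0.1029 + 0.1082 + 0.1005 + 0.1185 + 0.0887 + 0.0971 = 0.9340
TFR = 0.934
GRR = 0.48544 × 0.934 = 0.45340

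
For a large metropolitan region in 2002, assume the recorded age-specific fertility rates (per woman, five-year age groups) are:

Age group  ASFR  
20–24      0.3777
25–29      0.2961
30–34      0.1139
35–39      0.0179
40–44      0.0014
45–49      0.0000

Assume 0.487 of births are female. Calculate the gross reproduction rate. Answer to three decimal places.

Proportion female at birth = 0.487.
Sum of ASFRs = 0.3777 + 0.2961 + 0.1139 + 0.0179 + 0.0014 + 0.0000 = 0.8070
TFR = 5 × 0.8070 = 4.035
GRR = 0.487 × 4.035 = 1.96505

1.965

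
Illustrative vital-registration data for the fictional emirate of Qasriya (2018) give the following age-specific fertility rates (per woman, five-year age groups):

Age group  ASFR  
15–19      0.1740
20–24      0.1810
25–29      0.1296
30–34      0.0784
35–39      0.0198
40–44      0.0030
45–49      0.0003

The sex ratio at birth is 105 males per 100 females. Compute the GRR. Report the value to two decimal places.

1.43

Proportion female at birth = 100 / (100 + 105) = 0.48780.
Sum of ASFRs = 0.1740 + 0.1810 + 0.1296 + 0.0784 + 0.0198 + 0.0030 + 0.0003 = 0.5861
TFR = 5 × 0.5861 = 2.9305
GRR = 0.48780 × 2.9305 = 1.42950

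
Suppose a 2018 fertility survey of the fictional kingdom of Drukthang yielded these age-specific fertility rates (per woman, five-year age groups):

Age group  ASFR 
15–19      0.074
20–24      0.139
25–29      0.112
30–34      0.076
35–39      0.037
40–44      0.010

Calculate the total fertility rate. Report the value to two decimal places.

Sum of ASFRs = 0.074 + 0.139 + 0.112 + 0.076 + 0.037 + 0.010 = 0.448
TFR = 5 × 0.448 = 2.24

2.24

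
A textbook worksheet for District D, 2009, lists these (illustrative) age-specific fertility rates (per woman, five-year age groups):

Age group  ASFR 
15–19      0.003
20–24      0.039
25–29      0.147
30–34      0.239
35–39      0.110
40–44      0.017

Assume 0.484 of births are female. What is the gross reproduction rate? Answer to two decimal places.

Proportion female at birth = 0.484.
Sum of ASFRs = 0.003 + 0.039 + 0.147 + 0.239 + 0.110 + 0.017 = 0.555
TFR = 5 × 0.555 = 2.775
GRR = 0.484 × 2.775 = 1.34310

1.34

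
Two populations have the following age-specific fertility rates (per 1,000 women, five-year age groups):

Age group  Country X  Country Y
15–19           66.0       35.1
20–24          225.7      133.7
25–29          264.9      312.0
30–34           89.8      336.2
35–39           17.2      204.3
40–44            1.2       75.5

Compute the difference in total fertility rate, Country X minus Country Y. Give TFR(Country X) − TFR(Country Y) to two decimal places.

Country X:
  Sum of ASFRs = 66.0 + 225.7 + 264.9 + 89.8 + 17.2 + 1.2 = 664.8
  TFR = 5 × 664.8 / 1000 = 3.324
Country Y:
  Sum of ASFRs = 35.1 + 133.7 + 312.0 + 336.2 + 204.3 + 75.5 = 1096.8
  TFR = 5 × 1096.8 / 1000 = 5.484
Difference = 3.324 − 5.484 = -2.16

-2.16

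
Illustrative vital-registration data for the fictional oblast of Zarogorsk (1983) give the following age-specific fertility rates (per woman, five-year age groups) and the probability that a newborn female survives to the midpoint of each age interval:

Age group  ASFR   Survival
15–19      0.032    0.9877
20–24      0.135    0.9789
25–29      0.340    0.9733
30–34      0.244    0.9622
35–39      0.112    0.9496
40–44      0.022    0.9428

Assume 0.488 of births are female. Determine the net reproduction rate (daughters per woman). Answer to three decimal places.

2.090

Proportion female at birth = 0.488.
Weighting each age-specific rate by interval width and survival:
  15–19: 5 × 0.032 × 0.9877 = 0.15803
  20–24: 5 × 0.135 × 0.9789 = 0.66076
  25–29: 5 × 0.340 × 0.9733 = 1.65461
  30–34: 5 × 0.244 × 0.9622 = 1.17388
  35–39: 5 × 0.112 × 0.9496 = 0.53178
  40–44: 5 × 0.022 × 0.9428 = 0.10371
Sum = 4.28277
NRR = 0.488 × 4.28277 = 2.08999
With NRR above 1 the population is above replacement fertility.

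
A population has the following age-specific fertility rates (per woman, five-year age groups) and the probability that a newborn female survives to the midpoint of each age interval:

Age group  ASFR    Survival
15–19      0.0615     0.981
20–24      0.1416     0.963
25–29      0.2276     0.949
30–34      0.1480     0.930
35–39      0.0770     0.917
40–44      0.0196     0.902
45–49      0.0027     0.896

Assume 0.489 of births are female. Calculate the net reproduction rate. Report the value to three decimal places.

1.567

Proportion female at birth = 0.489.
Weighting each age-specific rate by interval width and survival:
  15–19: 5 × 0.0615 × 0.981 = 0.30166
  20–24: 5 × 0.1416 × 0.963 = 0.68180
  25–29: 5 × 0.2276 × 0.949 = 1.07996
  30–34: 5 × 0.1480 × 0.930 = 0.68820
  35–39: 5 × 0.0770 × 0.917 = 0.35305
  40–44: 5 × 0.0196 × 0.902 = 0.08840
  45–49: 5 × 0.0027 × 0.896 = 0.01210
Sum = 3.20517
NRR = 0.489 × 3.20517 = 1.56733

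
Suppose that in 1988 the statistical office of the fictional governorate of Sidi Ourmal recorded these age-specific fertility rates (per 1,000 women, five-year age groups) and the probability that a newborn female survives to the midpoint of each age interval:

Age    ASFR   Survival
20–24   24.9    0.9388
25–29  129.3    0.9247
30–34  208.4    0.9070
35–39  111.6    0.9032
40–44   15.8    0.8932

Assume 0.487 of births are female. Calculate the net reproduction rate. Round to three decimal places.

1.088

Proportion female at birth = 0.487.
Survival-weighted fertility by age (5·fₓ·Sₓ):
  20–24: 5 × 24.9/1000 × 0.9388 = 0.11688
  25–29: 5 × 129.3/1000 × 0.9247 = 0.59782
  30–34: 5 × 208.4/1000 × 0.9070 = 0.94509
  35–39: 5 × 111.6/1000 × 0.9032 = 0.50399
  40–44: 5 × 15.8/1000 × 0.8932 = 0.07056
Sum = 2.23434
NRR = 0.487 × 2.23434 = 1.08812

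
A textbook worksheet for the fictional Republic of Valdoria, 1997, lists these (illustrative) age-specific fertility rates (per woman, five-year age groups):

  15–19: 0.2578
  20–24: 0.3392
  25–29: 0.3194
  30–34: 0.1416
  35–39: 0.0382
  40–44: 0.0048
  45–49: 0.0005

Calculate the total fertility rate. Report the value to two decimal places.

Sum of ASFRs = 0.2578 + 0.3392 + 0.3194 + 0.1416 + 0.0382 + 0.0048 + 0.0005 = 1.1015
TFR = 5 × 1.1015 = 5.5075

5.51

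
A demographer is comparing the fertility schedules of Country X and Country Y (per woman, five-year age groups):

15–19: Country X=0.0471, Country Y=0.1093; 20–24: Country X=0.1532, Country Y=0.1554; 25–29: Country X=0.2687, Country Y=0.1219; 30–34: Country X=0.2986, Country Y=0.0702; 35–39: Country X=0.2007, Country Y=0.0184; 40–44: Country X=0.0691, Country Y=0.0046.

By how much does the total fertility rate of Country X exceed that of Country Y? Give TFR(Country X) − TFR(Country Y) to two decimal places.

Country X:
  Sum of ASFRs = 0.0471 + 0.1532 + 0.2687 + 0.2986 + 0.2007 + 0.0691 = 1.0374
  TFR = 5 × 1.0374 = 5.187
Country Y:
  Sum of ASFRs = 0.1093 + 0.1554 + 0.1219 + 0.0702 + 0.0184 + 0.0046 = 0.4798
  TFR = 5 × 0.4798 = 2.399
Difference = 5.187 − 2.399 = 2.788

2.79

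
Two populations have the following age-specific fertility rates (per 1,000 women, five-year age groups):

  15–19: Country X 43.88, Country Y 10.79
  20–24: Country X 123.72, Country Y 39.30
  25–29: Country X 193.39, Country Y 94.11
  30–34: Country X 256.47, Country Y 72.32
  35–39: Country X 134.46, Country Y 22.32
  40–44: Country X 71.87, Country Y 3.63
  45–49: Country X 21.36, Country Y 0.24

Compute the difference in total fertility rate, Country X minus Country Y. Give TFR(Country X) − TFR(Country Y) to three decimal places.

Country X:
  Sum of ASFRs = 43.88 + 123.72 + 193.39 + 256.47 + 134.46 + 71.87 + 21.36 = 845.15
  TFR = 5 × 845.15 / 1000 = 4.22575
Country Y:
  Sum of ASFRs = 10.79 + 39.30 + 94.11 + 72.32 + 22.32 + 3.63 + 0.24 = 242.71
  TFR = 5 × 242.71 / 1000 = 1.21355
Difference = 4.22575 − 1.21355 = 3.0122

3.012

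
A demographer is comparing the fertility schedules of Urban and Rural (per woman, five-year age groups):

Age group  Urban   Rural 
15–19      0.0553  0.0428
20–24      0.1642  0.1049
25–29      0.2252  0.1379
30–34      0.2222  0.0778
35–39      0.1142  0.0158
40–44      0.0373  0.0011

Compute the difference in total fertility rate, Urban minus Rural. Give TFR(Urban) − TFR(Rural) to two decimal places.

2.19

Urban:
  Sum of ASFRs = 0.0553 + 0.1642 + 0.2252 + 0.2222 + 0.1142 + 0.0373 = 0.8184
  TFR = 5 × 0.8184 = 4.092
Rural:
  Sum of ASFRs = 0.0428 + 0.1049 + 0.1379 + 0.0778 + 0.0158 + 0.0011 = 0.3803
  TFR = 5 × 0.3803 = 1.9015
Difference = 4.092 − 1.9015 = 2.1905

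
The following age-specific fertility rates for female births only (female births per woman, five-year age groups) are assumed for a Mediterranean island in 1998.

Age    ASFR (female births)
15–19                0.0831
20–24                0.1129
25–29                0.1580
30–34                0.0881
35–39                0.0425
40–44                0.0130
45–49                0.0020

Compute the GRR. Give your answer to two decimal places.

2.50

Sum of female ASFRs = 0.0831 + 0.1129 + 0.1580 + 0.0881 + 0.0425 + 0.0130 + 0.0020 = 0.4996
GRR = 5 × 0.4996 = 2.498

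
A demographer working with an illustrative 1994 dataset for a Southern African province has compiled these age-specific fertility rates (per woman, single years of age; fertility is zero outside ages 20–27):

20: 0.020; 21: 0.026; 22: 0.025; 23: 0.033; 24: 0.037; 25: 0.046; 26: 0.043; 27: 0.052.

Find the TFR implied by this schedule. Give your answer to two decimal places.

0.28

Sum of ASFRs = 0.020 + 0.026 + 0.025 + 0.033 + 0.037 + 0.046 + 0.043 + 0.052 = 0.282
TFR = 0.282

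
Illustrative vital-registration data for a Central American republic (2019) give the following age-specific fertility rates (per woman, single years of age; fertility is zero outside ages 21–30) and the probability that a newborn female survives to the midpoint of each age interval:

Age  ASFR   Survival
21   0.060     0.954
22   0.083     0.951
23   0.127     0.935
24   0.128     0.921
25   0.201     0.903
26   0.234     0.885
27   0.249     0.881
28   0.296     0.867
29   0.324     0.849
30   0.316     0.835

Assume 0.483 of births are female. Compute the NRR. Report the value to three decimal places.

0.858

Proportion female at birth = 0.483.
Each age group contributes 1 × ASFR × survival:
  21: 1 × 0.060 × 0.954 = 0.05724
  22: 1 × 0.083 × 0.951 = 0.07893
  23: 1 × 0.127 × 0.935 = 0.11875
  24: 1 × 0.128 × 0.921 = 0.11789
  25: 1 × 0.201 × 0.903 = 0.18150
  26: 1 × 0.234 × 0.885 = 0.20709
  27: 1 × 0.249 × 0.881 = 0.21937
  28: 1 × 0.296 × 0.867 = 0.25663
  29: 1 × 0.324 × 0.849 = 0.27508
  30: 1 × 0.316 × 0.835 = 0.26386
Sum = 1.77634
NRR = 0.483 × 1.77634 = 0.85797
An NRR under 1 implies long-run decline under these rates.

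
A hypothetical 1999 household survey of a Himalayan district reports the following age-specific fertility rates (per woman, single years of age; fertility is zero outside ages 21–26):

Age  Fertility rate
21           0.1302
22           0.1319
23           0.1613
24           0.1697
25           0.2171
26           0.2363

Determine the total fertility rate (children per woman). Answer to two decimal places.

1.05

Sum of ASFRs = 0.1302 + 0.1319 + 0.1613 + 0.1697 + 0.2171 + 0.2363 = 1.0465
TFR = 1.0465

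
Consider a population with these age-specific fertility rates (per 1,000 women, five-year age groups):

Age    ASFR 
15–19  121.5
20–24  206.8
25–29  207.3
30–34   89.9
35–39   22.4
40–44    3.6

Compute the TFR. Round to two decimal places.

Sum of ASFRs = 121.5 + 206.8 + 207.3 + 89.9 + 22.4 + 3.6 = 651.5
TFR = 5 × 651.5 / 1000 = 3.2575

3.26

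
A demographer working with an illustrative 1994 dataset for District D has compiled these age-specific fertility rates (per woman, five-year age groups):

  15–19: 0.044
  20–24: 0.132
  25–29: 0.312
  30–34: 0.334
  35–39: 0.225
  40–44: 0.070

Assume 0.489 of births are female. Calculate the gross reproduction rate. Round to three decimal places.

Proportion female at birth = 0.489.
Sum of ASFRs = 0.044 + 0.132 + 0.312 + 0.334 + 0.225 + 0.070 = 1.117
TFR = 5 × 1.117 = 5.585
GRR = 0.489 × 5.585 = 2.73107

2.731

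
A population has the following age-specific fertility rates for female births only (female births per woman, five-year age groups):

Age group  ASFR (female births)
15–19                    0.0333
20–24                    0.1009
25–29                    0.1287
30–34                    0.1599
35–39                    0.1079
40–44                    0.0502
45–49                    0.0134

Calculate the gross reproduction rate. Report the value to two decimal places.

2.97

Sum of female ASFRs = 0.0333 + 0.1009 + 0.1287 + 0.1599 + 0.1079 + 0.0502 + 0.0134 = 0.5943
GRR = 5 × 0.5943 = 2.9715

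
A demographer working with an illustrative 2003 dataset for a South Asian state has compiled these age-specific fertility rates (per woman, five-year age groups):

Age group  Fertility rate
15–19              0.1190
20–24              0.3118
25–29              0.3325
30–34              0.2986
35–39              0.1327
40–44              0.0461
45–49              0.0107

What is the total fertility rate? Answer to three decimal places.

Sum of ASFRs = 0.1190 + 0.3118 + 0.3325 + 0.2986 + 0.1327 + 0.0461 + 0.0107 = 1.2514
TFR = 5 × 1.2514 = 6.257

6.257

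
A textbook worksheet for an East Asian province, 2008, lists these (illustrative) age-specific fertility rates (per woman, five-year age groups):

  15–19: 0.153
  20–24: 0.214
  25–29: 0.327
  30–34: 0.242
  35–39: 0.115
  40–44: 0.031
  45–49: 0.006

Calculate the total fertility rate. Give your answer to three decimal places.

Sum of ASFRs = 0.153 + 0.214 + 0.327 + 0.242 + 0.115 + 0.031 + 0.006 = 1.088
TFR = 5 × 1.088 = 5.44

5.440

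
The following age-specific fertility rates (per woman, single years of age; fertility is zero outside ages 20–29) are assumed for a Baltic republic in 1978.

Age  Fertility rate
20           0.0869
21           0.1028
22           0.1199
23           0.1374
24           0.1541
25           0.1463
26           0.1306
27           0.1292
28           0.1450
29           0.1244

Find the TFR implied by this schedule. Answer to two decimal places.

Sum of ASFRs = 0.0869 + 0.1028 + 0.1199 + 0.1374 + 0.1541 + 0.1463 + 0.1306 + 0.1292 + 0.1450 + 0.1244 = 1.2766
TFR = 1.2766

1.28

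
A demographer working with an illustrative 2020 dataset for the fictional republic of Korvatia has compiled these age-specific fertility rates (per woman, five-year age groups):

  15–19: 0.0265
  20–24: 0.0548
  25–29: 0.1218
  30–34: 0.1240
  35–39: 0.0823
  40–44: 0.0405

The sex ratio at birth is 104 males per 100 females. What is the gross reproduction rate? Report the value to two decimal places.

1.10

Proportion female at birth = 100 / (100 + 104) = 0.49020.
Sum of ASFRs = 0.0265 + 0.0548 + 0.1218 + 0.1240 + 0.0823 + 0.0405 = 0.4499
TFR = 5 × 0.4499 = 2.2495
GRR = 0.49020 × 2.2495 = 1.10270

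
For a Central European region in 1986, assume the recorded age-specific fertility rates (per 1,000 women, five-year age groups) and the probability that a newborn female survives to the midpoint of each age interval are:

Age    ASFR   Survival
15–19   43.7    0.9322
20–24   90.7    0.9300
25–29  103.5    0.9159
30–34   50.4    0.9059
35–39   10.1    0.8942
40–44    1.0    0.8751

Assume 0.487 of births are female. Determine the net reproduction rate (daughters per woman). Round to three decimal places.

Proportion female at birth = 0.487.
Each age group contributes 5 × ASFR × survival:
  15–19: 5 × 43.7/1000 × 0.9322 = 0.20369
  20–24: 5 × 90.7/1000 × 0.9300 = 0.42176
  25–29: 5 × 103.5/1000 × 0.9159 = 0.47398
  30–34: 5 × 50.4/1000 × 0.9059 = 0.22829
  35–39: 5 × 10.1/1000 × 0.8942 = 0.04516
  40–44: 5 × 1.0/1000 × 0.8751 = 0.00438
Sum = 1.37726
NRR = 0.487 × 1.37726 = 0.67073
An NRR under 1 implies long-run decline under these rates.

0.671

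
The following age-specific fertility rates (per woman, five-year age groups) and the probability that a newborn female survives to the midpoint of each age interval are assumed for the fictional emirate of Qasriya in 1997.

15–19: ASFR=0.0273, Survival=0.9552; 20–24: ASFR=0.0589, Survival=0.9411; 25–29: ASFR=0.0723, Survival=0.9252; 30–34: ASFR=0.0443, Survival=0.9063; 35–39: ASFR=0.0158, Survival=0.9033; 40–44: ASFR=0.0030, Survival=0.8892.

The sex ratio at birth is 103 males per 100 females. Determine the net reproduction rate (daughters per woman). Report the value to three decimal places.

Proportion female at birth = 100 / (100 + 103) = 0.49261.
Survival-weighted fertility by age (5·fₓ·Sₓ):
  15–19: 5 × 0.0273 × 0.9552 = 0.13038
  20–24: 5 × 0.0589 × 0.9411 = 0.27715
  25–29: 5 × 0.0723 × 0.9252 = 0.33446
  30–34: 5 × 0.0443 × 0.9063 = 0.20075
  35–39: 5 × 0.0158 × 0.9033 = 0.07136
  40–44: 5 × 0.0030 × 0.8892 = 0.01334
Sum = 1.02744
NRR = 0.49261 × 1.02744 = 0.50613

0.506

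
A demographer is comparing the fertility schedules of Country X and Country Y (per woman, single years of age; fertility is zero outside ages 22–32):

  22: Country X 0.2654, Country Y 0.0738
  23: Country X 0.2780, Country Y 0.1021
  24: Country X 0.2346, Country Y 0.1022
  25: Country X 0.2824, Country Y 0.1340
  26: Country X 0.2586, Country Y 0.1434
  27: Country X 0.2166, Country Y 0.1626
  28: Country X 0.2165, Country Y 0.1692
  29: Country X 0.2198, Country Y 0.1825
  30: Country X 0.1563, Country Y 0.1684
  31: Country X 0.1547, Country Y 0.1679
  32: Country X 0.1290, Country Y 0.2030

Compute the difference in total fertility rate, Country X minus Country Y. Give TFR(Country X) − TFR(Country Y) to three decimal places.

Country X:
  Sum of ASFRs = 0.2654 + 0.2780 + 0.2346 + 0.2824 + 0.2586 + 0.2166 + 0.2165 + 0.2198 + 0.1563 + 0.1547 + 0.1290 = 2.4119
  TFR = 2.4119
Country Y:
  Sum of ASFRs = 0.0738 + 0.1021 + 0.1022 + 0.1340 + 0.1434 + 0.1626 + 0.1692 + 0.1825 + 0.1684 + 0.1679 + 0.2030 = 1.6091
  TFR = 1.6091
Difference = 2.4119 − 1.6091 = 0.8028

0.803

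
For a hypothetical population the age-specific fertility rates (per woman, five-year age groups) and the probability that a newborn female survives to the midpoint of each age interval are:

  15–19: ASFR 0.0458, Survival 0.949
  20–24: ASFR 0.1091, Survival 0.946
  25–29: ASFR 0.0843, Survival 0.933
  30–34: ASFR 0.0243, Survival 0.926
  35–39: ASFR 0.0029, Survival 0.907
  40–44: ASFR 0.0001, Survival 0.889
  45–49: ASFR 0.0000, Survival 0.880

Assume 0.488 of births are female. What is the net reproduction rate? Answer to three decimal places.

Proportion female at birth = 0.488.
Per-age-group product (5 × ASFR × survival probability):
  15–19: 5 × 0.0458 × 0.949 = 0.21732
  20–24: 5 × 0.1091 × 0.946 = 0.51604
  25–29: 5 × 0.0843 × 0.933 = 0.39326
  30–34: 5 × 0.0243 × 0.926 = 0.11251
  35–39: 5 × 0.0029 × 0.907 = 0.01315
  40–44: 5 × 0.0001 × 0.889 = 0.00044
  45–49: 5 × 0.0000 × 0.880 = 0.00000
Sum = 1.25272
NRR = 0.488 × 1.25272 = 0.61133

0.611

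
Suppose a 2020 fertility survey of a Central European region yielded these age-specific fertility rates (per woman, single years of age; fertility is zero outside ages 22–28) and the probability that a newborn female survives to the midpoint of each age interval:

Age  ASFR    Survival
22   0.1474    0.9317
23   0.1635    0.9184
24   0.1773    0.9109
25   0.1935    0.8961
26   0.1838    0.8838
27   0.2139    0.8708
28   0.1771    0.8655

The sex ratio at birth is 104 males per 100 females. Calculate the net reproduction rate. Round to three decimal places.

0.551

Proportion female at birth = 100 / (100 + 104) = 0.49020.
Each age group contributes 1 × ASFR × survival:
  22: 1 × 0.1474 × 0.9317 = 0.13733
  23: 1 × 0.1635 × 0.9184 = 0.15016
  24: 1 × 0.1773 × 0.9109 = 0.16150
  25: 1 × 0.1935 × 0.8961 = 0.17340
  26: 1 × 0.1838 × 0.8838 = 0.16244
  27: 1 × 0.2139 × 0.8708 = 0.18626
  28: 1 × 0.1771 × 0.8655 = 0.15328
Sum = 1.12437
NRR = 0.49020 × 1.12437 = 0.55117
An NRR under 1 implies long-run decline under these rates.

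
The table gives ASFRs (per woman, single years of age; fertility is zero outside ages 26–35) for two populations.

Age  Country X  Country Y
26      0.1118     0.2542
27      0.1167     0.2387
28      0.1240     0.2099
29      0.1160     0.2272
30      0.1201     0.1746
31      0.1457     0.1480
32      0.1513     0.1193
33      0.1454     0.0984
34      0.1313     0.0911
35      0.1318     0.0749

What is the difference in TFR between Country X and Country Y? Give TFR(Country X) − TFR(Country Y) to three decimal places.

-0.342

Country X:
  Sum of ASFRs = 0.1118 + 0.1167 + 0.1240 + 0.1160 + 0.1201 + 0.1457 + 0.1513 + 0.1454 + 0.1313 + 0.1318 = 1.2941
  TFR = 1.2941
Country Y:
  Sum of ASFRs = 0.2542 + 0.2387 + 0.2099 + 0.2272 + 0.1746 + 0.1480 + 0.1193 + 0.0984 + 0.0911 + 0.0749 = 1.6363
  TFR = 1.6363
Difference = 1.2941 − 1.6363 = -0.3422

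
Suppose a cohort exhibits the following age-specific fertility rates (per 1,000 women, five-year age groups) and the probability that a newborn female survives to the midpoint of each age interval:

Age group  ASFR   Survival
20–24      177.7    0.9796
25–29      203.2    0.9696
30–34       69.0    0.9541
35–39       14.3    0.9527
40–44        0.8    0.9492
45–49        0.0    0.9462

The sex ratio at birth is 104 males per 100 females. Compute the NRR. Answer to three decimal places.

Proportion female at birth = 100 / (100 + 104) = 0.49020.
Per-age-group product (5 × ASFR × survival probability):
  20–24: 5 × 177.7/1000 × 0.9796 = 0.87037
  25–29: 5 × 203.2/1000 × 0.9696 = 0.98511
  30–34: 5 × 69.0/1000 × 0.9541 = 0.32916
  35–39: 5 × 14.3/1000 × 0.9527 = 0.06812
  40–44: 5 × 0.8/1000 × 0.9492 = 0.00380
  45–49: 5 × 0.0/1000 × 0.9462 = 0.00000
Sum = 2.25656
NRR = 0.49020 × 2.25656 = 1.10617
NRR > 1, so each generation more than replaces itself.

1.106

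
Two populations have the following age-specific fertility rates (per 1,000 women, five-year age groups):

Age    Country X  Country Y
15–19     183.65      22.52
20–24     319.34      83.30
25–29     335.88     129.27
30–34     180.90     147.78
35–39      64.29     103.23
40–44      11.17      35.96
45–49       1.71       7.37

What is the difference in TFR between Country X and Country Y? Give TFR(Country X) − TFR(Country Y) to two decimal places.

2.84

Country X:
  Sum of ASFRs = 183.65 + 319.34 + 335.88 + 180.90 + 64.29 + 11.17 + 1.71 = 1096.94
  TFR = 5 × 1096.94 / 1000 = 5.4847
Country Y:
  Sum of ASFRs = 22.52 + 83.30 + 129.27 + 147.78 + 103.23 + 35.96 + 7.37 = 529.43
  TFR = 5 × 529.43 / 1000 = 2.64715
Difference = 5.4847 − 2.64715 = 2.83755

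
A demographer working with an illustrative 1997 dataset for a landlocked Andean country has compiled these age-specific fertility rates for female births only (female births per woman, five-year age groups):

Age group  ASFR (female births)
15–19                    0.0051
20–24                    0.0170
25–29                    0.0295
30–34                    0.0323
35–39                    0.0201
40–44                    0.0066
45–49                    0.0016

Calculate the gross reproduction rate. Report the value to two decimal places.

0.56

Sum of female ASFRs = 0.0051 + 0.0170 + 0.0295 + 0.0323 + 0.0201 + 0.0066 + 0.0016 = 0.1122
GRR = 5 × 0.1122 = 0.561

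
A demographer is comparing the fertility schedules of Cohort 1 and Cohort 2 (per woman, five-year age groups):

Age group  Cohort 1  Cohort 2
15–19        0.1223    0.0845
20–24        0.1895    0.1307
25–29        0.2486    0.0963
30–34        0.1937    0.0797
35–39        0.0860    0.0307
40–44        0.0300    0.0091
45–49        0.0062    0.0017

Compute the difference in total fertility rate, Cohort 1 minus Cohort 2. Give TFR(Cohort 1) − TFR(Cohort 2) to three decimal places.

2.218

Cohort 1:
  Sum of ASFRs = 0.1223 + 0.1895 + 0.2486 + 0.1937 + 0.0860 + 0.0300 + 0.0062 = 0.8763
  TFR = 5 × 0.8763 = 4.3815
Cohort 2:
  Sum of ASFRs = 0.0845 + 0.1307 + 0.0963 + 0.0797 + 0.0307 + 0.0091 + 0.0017 = 0.4327
  TFR = 5 × 0.4327 = 2.1635
Difference = 4.3815 − 2.1635 = 2.218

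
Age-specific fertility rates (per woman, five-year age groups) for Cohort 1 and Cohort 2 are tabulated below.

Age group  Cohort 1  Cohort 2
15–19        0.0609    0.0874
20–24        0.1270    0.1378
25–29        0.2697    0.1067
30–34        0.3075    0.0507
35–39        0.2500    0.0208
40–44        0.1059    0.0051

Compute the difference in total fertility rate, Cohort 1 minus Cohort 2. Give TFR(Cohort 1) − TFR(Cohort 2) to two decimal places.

Cohort 1:
  Sum of ASFRs = 0.0609 + 0.1270 + 0.2697 + 0.3075 + 0.2500 + 0.1059 = 1.1210
  TFR = 5 × 1.1210 = 5.605
Cohort 2:
  Sum of ASFRs = 0.0874 + 0.1378 + 0.1067 + 0.0507 + 0.0208 + 0.0051 = 0.4085
  TFR = 5 × 0.4085 = 2.0425
Difference = 5.605 − 2.0425 = 3.5625

3.56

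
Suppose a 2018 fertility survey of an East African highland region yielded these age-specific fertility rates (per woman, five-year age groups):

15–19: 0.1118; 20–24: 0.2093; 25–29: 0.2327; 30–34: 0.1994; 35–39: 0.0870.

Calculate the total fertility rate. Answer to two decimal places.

4.20

Sum of ASFRs = 0.1118 + 0.2093 + 0.2327 + 0.1994 + 0.0870 = 0.8402
TFR = 5 × 0.8402 = 4.201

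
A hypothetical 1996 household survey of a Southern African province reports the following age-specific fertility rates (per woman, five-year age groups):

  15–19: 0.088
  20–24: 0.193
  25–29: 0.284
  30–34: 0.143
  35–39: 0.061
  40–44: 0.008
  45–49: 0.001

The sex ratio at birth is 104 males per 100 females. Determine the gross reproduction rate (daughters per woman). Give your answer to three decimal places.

Proportion female at birth = 100 / (100 + 104) = 0.49020.
Sum of ASFRs = 0.088 + 0.193 + 0.284 + 0.143 + 0.061 + 0.008 + 0.001 = 0.778
TFR = 5 × 0.778 = 3.89
GRR = 0.49020 × 3.89 = 1.90688

1.907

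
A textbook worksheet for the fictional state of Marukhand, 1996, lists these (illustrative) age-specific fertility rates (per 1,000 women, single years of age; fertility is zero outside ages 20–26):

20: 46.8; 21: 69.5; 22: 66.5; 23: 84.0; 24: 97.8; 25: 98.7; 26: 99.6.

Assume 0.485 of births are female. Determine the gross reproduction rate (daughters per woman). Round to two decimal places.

Proportion female at birth = 0.485.
Sum of ASFRs = 46.8 + 69.5 + 66.5 + 84.0 + 97.8 + 98.7 + 99.6 = 562.9
TFR = 562.9 / 1000 = 0.5629
GRR = 0.485 × 0.5629 = 0.27301

0.27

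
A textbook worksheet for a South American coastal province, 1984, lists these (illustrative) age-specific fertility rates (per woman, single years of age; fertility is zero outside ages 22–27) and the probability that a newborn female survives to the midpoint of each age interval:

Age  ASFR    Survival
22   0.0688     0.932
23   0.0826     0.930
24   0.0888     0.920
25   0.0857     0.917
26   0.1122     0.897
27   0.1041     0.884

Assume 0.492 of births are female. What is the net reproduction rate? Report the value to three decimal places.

0.243

Proportion female at birth = 0.492.
Per-age-group product (1 × ASFR × survival probability):
  22: 1 × 0.0688 × 0.932 = 0.06412
  23: 1 × 0.0826 × 0.930 = 0.07682
  24: 1 × 0.0888 × 0.920 = 0.08170
  25: 1 × 0.0857 × 0.917 = 0.07859
  26: 1 × 0.1122 × 0.897 = 0.10064
  27: 1 × 0.1041 × 0.884 = 0.09202
Sum = 0.49389
NRR = 0.492 × 0.49389 = 0.24299
An NRR under 1 implies long-run decline under these rates.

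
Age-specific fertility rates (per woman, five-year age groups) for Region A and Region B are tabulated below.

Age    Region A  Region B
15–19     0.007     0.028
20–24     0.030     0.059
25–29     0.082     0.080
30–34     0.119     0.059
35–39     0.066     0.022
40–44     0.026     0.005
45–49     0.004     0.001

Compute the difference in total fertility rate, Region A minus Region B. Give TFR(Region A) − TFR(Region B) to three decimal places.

0.400

Region A:
  Sum of ASFRs = 0.007 + 0.030 + 0.082 + 0.119 + 0.066 + 0.026 + 0.004 = 0.334
  TFR = 5 × 0.334 = 1.67
Region B:
  Sum of ASFRs = 0.028 + 0.059 + 0.080 + 0.059 + 0.022 + 0.005 + 0.001 = 0.254
  TFR = 5 × 0.254 = 1.27
Difference = 1.67 − 1.27 = 0.4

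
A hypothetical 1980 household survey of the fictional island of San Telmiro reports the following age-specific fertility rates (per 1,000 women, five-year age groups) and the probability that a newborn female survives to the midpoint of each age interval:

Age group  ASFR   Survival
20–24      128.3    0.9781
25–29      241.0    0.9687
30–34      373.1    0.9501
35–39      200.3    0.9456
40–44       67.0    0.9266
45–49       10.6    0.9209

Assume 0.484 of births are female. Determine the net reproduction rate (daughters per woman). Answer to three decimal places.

2.359

Proportion female at birth = 0.484.
Each age group contributes 5 × ASFR × survival:
  20–24: 5 × 128.3/1000 × 0.9781 = 0.62745
  25–29: 5 × 241.0/1000 × 0.9687 = 1.16728
  30–34: 5 × 373.1/1000 × 0.9501 = 1.77241
  35–39: 5 × 200.3/1000 × 0.9456 = 0.94702
  40–44: 5 × 67.0/1000 × 0.9266 = 0.31041
  45–49: 5 × 10.6/1000 × 0.9209 = 0.04881
Sum = 4.87338
NRR = 0.484 × 4.87338 = 2.35872
An NRR exceeding 1 indicates intrinsic growth under these rates.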